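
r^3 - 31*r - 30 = (r - 6)*(r + 1)*(r + 5)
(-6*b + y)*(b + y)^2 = -6*b^3 - 11*b^2*y - 4*b*y^2 + y^3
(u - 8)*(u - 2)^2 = u^3 - 12*u^2 + 36*u - 32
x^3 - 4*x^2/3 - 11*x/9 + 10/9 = (x - 5/3)*(x - 2/3)*(x + 1)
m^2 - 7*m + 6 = (m - 6)*(m - 1)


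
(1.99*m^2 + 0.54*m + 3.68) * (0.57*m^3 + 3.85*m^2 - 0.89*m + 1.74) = 1.1343*m^5 + 7.9693*m^4 + 2.4055*m^3 + 17.15*m^2 - 2.3356*m + 6.4032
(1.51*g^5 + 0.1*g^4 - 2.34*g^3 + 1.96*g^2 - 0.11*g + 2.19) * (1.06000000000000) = 1.6006*g^5 + 0.106*g^4 - 2.4804*g^3 + 2.0776*g^2 - 0.1166*g + 2.3214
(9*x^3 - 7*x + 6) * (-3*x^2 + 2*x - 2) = -27*x^5 + 18*x^4 + 3*x^3 - 32*x^2 + 26*x - 12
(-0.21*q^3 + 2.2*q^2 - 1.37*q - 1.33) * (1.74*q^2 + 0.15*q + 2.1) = -0.3654*q^5 + 3.7965*q^4 - 2.4948*q^3 + 2.1003*q^2 - 3.0765*q - 2.793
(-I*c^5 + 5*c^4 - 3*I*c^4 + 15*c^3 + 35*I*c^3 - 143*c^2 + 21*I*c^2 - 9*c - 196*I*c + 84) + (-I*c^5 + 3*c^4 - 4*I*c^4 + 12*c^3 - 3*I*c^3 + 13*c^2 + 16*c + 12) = -2*I*c^5 + 8*c^4 - 7*I*c^4 + 27*c^3 + 32*I*c^3 - 130*c^2 + 21*I*c^2 + 7*c - 196*I*c + 96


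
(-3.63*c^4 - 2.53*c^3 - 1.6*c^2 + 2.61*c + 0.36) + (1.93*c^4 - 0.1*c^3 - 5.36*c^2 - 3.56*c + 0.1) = -1.7*c^4 - 2.63*c^3 - 6.96*c^2 - 0.95*c + 0.46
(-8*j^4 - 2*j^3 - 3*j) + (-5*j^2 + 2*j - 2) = -8*j^4 - 2*j^3 - 5*j^2 - j - 2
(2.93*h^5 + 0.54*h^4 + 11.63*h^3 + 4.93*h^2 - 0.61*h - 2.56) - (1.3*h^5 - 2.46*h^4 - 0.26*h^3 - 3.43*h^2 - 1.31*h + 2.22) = 1.63*h^5 + 3.0*h^4 + 11.89*h^3 + 8.36*h^2 + 0.7*h - 4.78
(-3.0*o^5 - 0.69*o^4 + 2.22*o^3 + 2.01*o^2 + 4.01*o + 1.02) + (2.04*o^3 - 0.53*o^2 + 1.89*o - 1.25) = -3.0*o^5 - 0.69*o^4 + 4.26*o^3 + 1.48*o^2 + 5.9*o - 0.23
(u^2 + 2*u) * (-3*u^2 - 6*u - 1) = -3*u^4 - 12*u^3 - 13*u^2 - 2*u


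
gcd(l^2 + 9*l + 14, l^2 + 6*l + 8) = l + 2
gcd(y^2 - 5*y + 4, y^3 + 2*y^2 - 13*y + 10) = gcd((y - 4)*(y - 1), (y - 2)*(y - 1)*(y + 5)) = y - 1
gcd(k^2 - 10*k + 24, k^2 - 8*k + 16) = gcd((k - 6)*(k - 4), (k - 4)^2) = k - 4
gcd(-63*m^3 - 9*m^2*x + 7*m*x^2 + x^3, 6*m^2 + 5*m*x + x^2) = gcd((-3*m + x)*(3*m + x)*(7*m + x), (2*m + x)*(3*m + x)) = 3*m + x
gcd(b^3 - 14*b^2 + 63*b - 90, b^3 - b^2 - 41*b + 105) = b^2 - 8*b + 15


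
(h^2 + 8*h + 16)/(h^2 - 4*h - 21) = (h^2 + 8*h + 16)/(h^2 - 4*h - 21)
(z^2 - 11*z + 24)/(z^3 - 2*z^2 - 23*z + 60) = (z - 8)/(z^2 + z - 20)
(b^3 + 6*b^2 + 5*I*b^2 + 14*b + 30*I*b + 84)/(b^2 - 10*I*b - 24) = (b^3 + b^2*(6 + 5*I) + b*(14 + 30*I) + 84)/(b^2 - 10*I*b - 24)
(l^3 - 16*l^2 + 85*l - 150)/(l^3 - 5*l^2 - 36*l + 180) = (l - 5)/(l + 6)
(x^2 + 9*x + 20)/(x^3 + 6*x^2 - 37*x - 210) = (x + 4)/(x^2 + x - 42)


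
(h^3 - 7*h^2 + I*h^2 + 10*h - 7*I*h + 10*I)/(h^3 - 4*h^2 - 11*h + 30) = (h + I)/(h + 3)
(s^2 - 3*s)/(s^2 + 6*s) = (s - 3)/(s + 6)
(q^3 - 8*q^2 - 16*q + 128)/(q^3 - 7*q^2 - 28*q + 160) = (q + 4)/(q + 5)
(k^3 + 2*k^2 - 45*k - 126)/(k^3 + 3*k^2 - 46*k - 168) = (k + 3)/(k + 4)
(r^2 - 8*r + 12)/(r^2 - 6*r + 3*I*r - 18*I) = (r - 2)/(r + 3*I)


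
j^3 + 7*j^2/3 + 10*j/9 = j*(j + 2/3)*(j + 5/3)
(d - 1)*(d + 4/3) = d^2 + d/3 - 4/3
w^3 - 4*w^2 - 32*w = w*(w - 8)*(w + 4)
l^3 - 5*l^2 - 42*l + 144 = (l - 8)*(l - 3)*(l + 6)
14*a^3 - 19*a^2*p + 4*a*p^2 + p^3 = (-2*a + p)*(-a + p)*(7*a + p)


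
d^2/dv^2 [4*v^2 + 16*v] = 8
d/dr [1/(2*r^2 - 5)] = -4*r/(2*r^2 - 5)^2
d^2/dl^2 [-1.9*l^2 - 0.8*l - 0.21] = -3.80000000000000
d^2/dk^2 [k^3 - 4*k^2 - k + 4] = 6*k - 8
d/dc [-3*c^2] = -6*c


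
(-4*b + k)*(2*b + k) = -8*b^2 - 2*b*k + k^2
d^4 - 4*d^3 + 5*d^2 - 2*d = d*(d - 2)*(d - 1)^2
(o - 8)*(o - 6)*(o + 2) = o^3 - 12*o^2 + 20*o + 96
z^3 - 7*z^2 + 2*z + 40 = (z - 5)*(z - 4)*(z + 2)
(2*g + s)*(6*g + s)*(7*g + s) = 84*g^3 + 68*g^2*s + 15*g*s^2 + s^3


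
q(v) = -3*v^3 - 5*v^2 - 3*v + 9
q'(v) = -9*v^2 - 10*v - 3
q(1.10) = -4.34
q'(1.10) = -24.89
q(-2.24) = 24.35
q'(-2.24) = -25.76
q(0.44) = 6.46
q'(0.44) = -9.14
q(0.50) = 5.88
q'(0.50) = -10.25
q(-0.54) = 9.63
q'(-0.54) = -0.22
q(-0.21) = 9.44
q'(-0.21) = -1.30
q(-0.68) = 9.67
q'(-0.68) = -0.36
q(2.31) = -61.59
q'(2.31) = -74.12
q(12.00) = -5931.00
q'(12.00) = -1419.00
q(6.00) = -837.00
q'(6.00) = -387.00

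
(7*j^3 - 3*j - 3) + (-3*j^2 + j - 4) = 7*j^3 - 3*j^2 - 2*j - 7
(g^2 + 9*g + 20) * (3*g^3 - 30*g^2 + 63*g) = 3*g^5 - 3*g^4 - 147*g^3 - 33*g^2 + 1260*g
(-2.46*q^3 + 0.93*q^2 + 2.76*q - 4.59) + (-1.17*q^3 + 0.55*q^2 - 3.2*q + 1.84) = -3.63*q^3 + 1.48*q^2 - 0.44*q - 2.75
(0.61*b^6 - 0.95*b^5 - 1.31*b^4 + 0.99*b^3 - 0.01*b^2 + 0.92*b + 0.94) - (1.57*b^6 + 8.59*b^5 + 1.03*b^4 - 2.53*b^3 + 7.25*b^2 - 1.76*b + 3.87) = -0.96*b^6 - 9.54*b^5 - 2.34*b^4 + 3.52*b^3 - 7.26*b^2 + 2.68*b - 2.93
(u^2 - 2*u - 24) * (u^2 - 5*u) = u^4 - 7*u^3 - 14*u^2 + 120*u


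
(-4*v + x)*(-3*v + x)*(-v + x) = -12*v^3 + 19*v^2*x - 8*v*x^2 + x^3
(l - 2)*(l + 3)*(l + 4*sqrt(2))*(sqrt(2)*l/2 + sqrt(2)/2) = sqrt(2)*l^4/2 + sqrt(2)*l^3 + 4*l^3 - 5*sqrt(2)*l^2/2 + 8*l^2 - 20*l - 3*sqrt(2)*l - 24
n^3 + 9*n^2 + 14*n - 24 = (n - 1)*(n + 4)*(n + 6)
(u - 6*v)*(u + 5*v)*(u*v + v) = u^3*v - u^2*v^2 + u^2*v - 30*u*v^3 - u*v^2 - 30*v^3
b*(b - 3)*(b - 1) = b^3 - 4*b^2 + 3*b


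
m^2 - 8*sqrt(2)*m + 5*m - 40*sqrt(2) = (m + 5)*(m - 8*sqrt(2))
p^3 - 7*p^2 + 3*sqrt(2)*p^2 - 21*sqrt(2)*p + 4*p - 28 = (p - 7)*(p + sqrt(2))*(p + 2*sqrt(2))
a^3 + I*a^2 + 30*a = a*(a - 5*I)*(a + 6*I)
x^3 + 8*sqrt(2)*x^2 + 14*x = x*(x + sqrt(2))*(x + 7*sqrt(2))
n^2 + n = n*(n + 1)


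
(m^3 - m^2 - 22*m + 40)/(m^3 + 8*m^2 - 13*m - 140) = (m - 2)/(m + 7)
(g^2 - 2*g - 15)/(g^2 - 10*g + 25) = (g + 3)/(g - 5)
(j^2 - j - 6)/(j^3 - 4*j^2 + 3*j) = (j + 2)/(j*(j - 1))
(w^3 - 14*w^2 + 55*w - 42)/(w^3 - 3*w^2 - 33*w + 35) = (w - 6)/(w + 5)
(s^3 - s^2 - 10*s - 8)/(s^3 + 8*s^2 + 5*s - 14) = (s^2 - 3*s - 4)/(s^2 + 6*s - 7)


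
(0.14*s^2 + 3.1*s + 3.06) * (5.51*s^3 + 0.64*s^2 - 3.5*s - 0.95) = 0.7714*s^5 + 17.1706*s^4 + 18.3546*s^3 - 9.0246*s^2 - 13.655*s - 2.907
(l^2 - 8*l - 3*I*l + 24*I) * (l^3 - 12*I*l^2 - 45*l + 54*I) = l^5 - 8*l^4 - 15*I*l^4 - 81*l^3 + 120*I*l^3 + 648*l^2 + 189*I*l^2 + 162*l - 1512*I*l - 1296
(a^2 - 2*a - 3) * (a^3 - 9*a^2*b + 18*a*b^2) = a^5 - 9*a^4*b - 2*a^4 + 18*a^3*b^2 + 18*a^3*b - 3*a^3 - 36*a^2*b^2 + 27*a^2*b - 54*a*b^2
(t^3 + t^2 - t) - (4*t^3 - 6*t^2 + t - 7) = -3*t^3 + 7*t^2 - 2*t + 7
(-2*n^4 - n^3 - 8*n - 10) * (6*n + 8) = -12*n^5 - 22*n^4 - 8*n^3 - 48*n^2 - 124*n - 80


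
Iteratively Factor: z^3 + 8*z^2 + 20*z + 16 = (z + 4)*(z^2 + 4*z + 4) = (z + 2)*(z + 4)*(z + 2)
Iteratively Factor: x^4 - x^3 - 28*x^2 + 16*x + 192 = (x - 4)*(x^3 + 3*x^2 - 16*x - 48) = (x - 4)*(x + 4)*(x^2 - x - 12) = (x - 4)^2*(x + 4)*(x + 3)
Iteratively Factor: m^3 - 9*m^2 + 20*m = (m)*(m^2 - 9*m + 20) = m*(m - 5)*(m - 4)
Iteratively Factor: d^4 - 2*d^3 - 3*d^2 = (d)*(d^3 - 2*d^2 - 3*d) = d^2*(d^2 - 2*d - 3) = d^2*(d + 1)*(d - 3)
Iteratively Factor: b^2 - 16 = (b + 4)*(b - 4)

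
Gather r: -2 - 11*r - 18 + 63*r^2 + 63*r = 63*r^2 + 52*r - 20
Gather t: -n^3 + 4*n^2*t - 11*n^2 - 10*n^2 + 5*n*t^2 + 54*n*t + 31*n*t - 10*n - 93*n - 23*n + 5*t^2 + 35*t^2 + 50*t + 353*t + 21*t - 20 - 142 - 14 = -n^3 - 21*n^2 - 126*n + t^2*(5*n + 40) + t*(4*n^2 + 85*n + 424) - 176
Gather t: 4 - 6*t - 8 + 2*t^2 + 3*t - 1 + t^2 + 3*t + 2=3*t^2 - 3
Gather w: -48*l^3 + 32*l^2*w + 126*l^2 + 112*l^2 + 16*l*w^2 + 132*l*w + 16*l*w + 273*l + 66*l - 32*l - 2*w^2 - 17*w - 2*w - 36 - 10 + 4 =-48*l^3 + 238*l^2 + 307*l + w^2*(16*l - 2) + w*(32*l^2 + 148*l - 19) - 42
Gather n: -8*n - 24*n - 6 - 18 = -32*n - 24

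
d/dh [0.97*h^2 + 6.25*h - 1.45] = 1.94*h + 6.25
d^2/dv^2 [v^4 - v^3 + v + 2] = 6*v*(2*v - 1)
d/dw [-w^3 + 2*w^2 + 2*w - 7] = -3*w^2 + 4*w + 2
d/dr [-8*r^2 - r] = -16*r - 1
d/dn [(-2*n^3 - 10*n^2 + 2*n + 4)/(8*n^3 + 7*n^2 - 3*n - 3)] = 2*(33*n^4 - 10*n^3 - 31*n^2 + 2*n + 3)/(64*n^6 + 112*n^5 + n^4 - 90*n^3 - 33*n^2 + 18*n + 9)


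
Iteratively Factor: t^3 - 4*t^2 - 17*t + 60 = (t - 3)*(t^2 - t - 20) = (t - 3)*(t + 4)*(t - 5)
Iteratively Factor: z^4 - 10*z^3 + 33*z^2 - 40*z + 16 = (z - 4)*(z^3 - 6*z^2 + 9*z - 4) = (z - 4)*(z - 1)*(z^2 - 5*z + 4) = (z - 4)^2*(z - 1)*(z - 1)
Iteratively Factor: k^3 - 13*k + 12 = (k - 3)*(k^2 + 3*k - 4) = (k - 3)*(k + 4)*(k - 1)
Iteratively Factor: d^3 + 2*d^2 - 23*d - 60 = (d + 3)*(d^2 - d - 20) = (d + 3)*(d + 4)*(d - 5)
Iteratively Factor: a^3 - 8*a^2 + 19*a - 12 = (a - 3)*(a^2 - 5*a + 4) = (a - 4)*(a - 3)*(a - 1)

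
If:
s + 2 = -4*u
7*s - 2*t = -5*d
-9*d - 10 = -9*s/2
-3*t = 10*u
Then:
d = -230/423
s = 160/141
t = 1105/423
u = -221/282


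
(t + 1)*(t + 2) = t^2 + 3*t + 2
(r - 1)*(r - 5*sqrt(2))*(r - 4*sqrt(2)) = r^3 - 9*sqrt(2)*r^2 - r^2 + 9*sqrt(2)*r + 40*r - 40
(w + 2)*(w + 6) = w^2 + 8*w + 12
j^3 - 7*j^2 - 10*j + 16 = (j - 8)*(j - 1)*(j + 2)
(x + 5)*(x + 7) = x^2 + 12*x + 35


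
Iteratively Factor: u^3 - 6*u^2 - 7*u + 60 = (u - 4)*(u^2 - 2*u - 15) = (u - 5)*(u - 4)*(u + 3)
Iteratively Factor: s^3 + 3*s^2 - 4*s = (s + 4)*(s^2 - s) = (s - 1)*(s + 4)*(s)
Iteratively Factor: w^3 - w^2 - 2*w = (w)*(w^2 - w - 2) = w*(w - 2)*(w + 1)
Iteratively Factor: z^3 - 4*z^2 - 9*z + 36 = (z - 3)*(z^2 - z - 12) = (z - 4)*(z - 3)*(z + 3)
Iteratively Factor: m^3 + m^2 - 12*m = (m + 4)*(m^2 - 3*m) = m*(m + 4)*(m - 3)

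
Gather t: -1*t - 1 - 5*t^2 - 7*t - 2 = -5*t^2 - 8*t - 3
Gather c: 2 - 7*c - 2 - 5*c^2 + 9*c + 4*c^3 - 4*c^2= 4*c^3 - 9*c^2 + 2*c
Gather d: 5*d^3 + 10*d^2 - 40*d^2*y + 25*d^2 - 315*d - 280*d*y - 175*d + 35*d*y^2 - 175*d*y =5*d^3 + d^2*(35 - 40*y) + d*(35*y^2 - 455*y - 490)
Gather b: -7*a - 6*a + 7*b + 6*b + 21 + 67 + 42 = -13*a + 13*b + 130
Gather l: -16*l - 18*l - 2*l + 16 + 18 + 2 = 36 - 36*l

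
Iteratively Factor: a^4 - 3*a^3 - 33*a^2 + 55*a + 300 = (a + 3)*(a^3 - 6*a^2 - 15*a + 100) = (a - 5)*(a + 3)*(a^2 - a - 20) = (a - 5)*(a + 3)*(a + 4)*(a - 5)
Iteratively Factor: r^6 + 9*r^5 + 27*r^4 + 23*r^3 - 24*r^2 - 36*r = (r + 3)*(r^5 + 6*r^4 + 9*r^3 - 4*r^2 - 12*r) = (r + 2)*(r + 3)*(r^4 + 4*r^3 + r^2 - 6*r) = r*(r + 2)*(r + 3)*(r^3 + 4*r^2 + r - 6) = r*(r + 2)^2*(r + 3)*(r^2 + 2*r - 3) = r*(r + 2)^2*(r + 3)^2*(r - 1)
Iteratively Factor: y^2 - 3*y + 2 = (y - 1)*(y - 2)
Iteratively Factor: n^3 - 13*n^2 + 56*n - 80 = (n - 4)*(n^2 - 9*n + 20) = (n - 5)*(n - 4)*(n - 4)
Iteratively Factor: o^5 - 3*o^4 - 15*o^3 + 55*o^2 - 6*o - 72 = (o - 3)*(o^4 - 15*o^2 + 10*o + 24) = (o - 3)*(o - 2)*(o^3 + 2*o^2 - 11*o - 12) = (o - 3)*(o - 2)*(o + 4)*(o^2 - 2*o - 3) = (o - 3)^2*(o - 2)*(o + 4)*(o + 1)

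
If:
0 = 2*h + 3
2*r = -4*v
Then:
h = -3/2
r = -2*v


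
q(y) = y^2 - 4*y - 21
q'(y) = 2*y - 4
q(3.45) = -22.90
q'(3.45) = 2.90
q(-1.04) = -15.76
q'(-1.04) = -6.08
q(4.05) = -20.80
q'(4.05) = 4.10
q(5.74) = -11.01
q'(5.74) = 7.48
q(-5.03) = 24.42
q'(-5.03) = -14.06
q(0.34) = -22.24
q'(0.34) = -3.32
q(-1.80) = -10.56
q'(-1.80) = -7.60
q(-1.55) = -12.40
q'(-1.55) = -7.10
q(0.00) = -21.00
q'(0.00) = -4.00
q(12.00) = 75.00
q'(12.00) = 20.00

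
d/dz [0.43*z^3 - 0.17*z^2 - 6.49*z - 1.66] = 1.29*z^2 - 0.34*z - 6.49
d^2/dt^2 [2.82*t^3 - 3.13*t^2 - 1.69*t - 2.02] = 16.92*t - 6.26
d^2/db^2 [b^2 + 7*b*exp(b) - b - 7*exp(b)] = 7*b*exp(b) + 7*exp(b) + 2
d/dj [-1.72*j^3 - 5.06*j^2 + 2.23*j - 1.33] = -5.16*j^2 - 10.12*j + 2.23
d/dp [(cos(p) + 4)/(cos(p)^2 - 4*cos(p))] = (sin(p) - 16*sin(p)/cos(p)^2 + 8*tan(p))/(cos(p) - 4)^2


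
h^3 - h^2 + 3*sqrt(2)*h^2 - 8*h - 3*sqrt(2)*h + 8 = (h - 1)*(h - sqrt(2))*(h + 4*sqrt(2))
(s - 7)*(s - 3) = s^2 - 10*s + 21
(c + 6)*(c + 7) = c^2 + 13*c + 42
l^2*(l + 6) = l^3 + 6*l^2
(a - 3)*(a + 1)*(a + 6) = a^3 + 4*a^2 - 15*a - 18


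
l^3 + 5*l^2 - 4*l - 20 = (l - 2)*(l + 2)*(l + 5)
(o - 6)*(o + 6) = o^2 - 36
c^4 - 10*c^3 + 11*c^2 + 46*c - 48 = (c - 8)*(c - 3)*(c - 1)*(c + 2)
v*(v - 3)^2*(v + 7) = v^4 + v^3 - 33*v^2 + 63*v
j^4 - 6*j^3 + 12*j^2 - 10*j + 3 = (j - 3)*(j - 1)^3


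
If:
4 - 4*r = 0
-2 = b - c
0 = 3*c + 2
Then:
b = -8/3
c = -2/3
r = 1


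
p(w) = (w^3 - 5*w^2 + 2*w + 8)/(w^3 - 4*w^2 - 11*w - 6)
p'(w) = (-3*w^2 + 8*w + 11)*(w^3 - 5*w^2 + 2*w + 8)/(w^3 - 4*w^2 - 11*w - 6)^2 + (3*w^2 - 10*w + 2)/(w^3 - 4*w^2 - 11*w - 6) = (w^2 - 28*w + 76)/(w^4 - 10*w^3 + 13*w^2 + 60*w + 36)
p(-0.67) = -5.66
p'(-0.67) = 19.65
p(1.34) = -0.16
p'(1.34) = 0.34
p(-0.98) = -106.31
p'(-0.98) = 5357.12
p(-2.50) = 2.29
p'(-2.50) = 0.94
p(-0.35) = -2.48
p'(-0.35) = 5.04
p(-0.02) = -1.38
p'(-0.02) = 2.20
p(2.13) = 0.02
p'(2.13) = 0.14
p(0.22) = -0.95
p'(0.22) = 1.41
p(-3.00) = 1.94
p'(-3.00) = 0.52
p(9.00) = 1.17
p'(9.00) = -0.11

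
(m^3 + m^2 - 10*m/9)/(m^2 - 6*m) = (m^2 + m - 10/9)/(m - 6)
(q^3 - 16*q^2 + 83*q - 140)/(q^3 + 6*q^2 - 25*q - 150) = (q^2 - 11*q + 28)/(q^2 + 11*q + 30)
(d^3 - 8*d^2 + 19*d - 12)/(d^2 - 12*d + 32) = (d^2 - 4*d + 3)/(d - 8)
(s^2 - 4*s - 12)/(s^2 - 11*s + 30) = (s + 2)/(s - 5)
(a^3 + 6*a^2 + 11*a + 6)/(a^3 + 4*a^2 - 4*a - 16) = (a^2 + 4*a + 3)/(a^2 + 2*a - 8)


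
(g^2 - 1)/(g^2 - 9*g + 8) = (g + 1)/(g - 8)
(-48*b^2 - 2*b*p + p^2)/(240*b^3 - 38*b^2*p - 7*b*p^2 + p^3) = 1/(-5*b + p)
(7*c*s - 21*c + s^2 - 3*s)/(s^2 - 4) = (7*c*s - 21*c + s^2 - 3*s)/(s^2 - 4)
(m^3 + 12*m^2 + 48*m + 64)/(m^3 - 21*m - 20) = (m^2 + 8*m + 16)/(m^2 - 4*m - 5)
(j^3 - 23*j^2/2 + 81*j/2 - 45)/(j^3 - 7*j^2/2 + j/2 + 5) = (j^2 - 9*j + 18)/(j^2 - j - 2)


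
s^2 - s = s*(s - 1)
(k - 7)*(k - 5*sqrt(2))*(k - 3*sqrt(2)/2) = k^3 - 13*sqrt(2)*k^2/2 - 7*k^2 + 15*k + 91*sqrt(2)*k/2 - 105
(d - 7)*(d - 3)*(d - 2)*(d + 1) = d^4 - 11*d^3 + 29*d^2 - d - 42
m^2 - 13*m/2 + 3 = (m - 6)*(m - 1/2)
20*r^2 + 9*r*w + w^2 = (4*r + w)*(5*r + w)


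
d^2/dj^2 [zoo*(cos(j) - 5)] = zoo*cos(j)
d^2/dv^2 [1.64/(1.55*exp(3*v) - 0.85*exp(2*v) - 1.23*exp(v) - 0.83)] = ((-22.878*exp(2*v) + 5.576*exp(v) + 2.0172)*(-1.55*exp(3*v) + 0.85*exp(2*v) + 1.23*exp(v) + 0.83) - 1.64*(-9.3*exp(2*v) + 3.4*exp(v) + 2.46)*(-4.65*exp(2*v) + 1.7*exp(v) + 1.23)*exp(v))*exp(v)/(-1.55*exp(3*v) + 0.85*exp(2*v) + 1.23*exp(v) + 0.83)^3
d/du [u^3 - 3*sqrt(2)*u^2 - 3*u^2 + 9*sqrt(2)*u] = 3*u^2 - 6*sqrt(2)*u - 6*u + 9*sqrt(2)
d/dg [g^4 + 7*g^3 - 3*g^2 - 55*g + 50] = 4*g^3 + 21*g^2 - 6*g - 55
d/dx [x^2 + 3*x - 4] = 2*x + 3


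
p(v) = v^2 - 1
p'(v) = 2*v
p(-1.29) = 0.66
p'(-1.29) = -2.58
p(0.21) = -0.96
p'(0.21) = 0.42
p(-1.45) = 1.10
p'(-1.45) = -2.90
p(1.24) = 0.54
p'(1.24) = 2.48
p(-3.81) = 13.52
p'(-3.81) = -7.62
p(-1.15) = 0.32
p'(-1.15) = -2.30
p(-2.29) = 4.24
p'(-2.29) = -4.58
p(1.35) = 0.82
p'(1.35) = 2.70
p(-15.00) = 224.00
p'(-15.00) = -30.00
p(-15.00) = 224.00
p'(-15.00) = -30.00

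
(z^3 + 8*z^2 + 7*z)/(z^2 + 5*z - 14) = z*(z + 1)/(z - 2)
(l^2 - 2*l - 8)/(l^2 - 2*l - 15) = (-l^2 + 2*l + 8)/(-l^2 + 2*l + 15)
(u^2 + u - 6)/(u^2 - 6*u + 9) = (u^2 + u - 6)/(u^2 - 6*u + 9)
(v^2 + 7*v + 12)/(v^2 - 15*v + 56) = (v^2 + 7*v + 12)/(v^2 - 15*v + 56)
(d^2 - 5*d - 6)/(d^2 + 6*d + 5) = (d - 6)/(d + 5)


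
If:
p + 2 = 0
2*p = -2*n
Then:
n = 2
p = -2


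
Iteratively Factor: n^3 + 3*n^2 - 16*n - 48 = (n + 4)*(n^2 - n - 12) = (n - 4)*(n + 4)*(n + 3)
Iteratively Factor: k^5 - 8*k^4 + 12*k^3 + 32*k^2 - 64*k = (k - 2)*(k^4 - 6*k^3 + 32*k) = (k - 2)*(k + 2)*(k^3 - 8*k^2 + 16*k) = (k - 4)*(k - 2)*(k + 2)*(k^2 - 4*k) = (k - 4)^2*(k - 2)*(k + 2)*(k)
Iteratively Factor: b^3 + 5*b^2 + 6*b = (b)*(b^2 + 5*b + 6) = b*(b + 3)*(b + 2)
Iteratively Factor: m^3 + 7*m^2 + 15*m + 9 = (m + 1)*(m^2 + 6*m + 9) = (m + 1)*(m + 3)*(m + 3)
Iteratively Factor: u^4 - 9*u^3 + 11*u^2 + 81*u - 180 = (u - 4)*(u^3 - 5*u^2 - 9*u + 45) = (u - 5)*(u - 4)*(u^2 - 9) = (u - 5)*(u - 4)*(u - 3)*(u + 3)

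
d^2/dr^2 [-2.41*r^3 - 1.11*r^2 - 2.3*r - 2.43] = -14.46*r - 2.22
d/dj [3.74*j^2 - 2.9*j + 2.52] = 7.48*j - 2.9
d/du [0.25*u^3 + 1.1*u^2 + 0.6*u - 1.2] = 0.75*u^2 + 2.2*u + 0.6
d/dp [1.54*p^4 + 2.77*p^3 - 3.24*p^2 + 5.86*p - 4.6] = 6.16*p^3 + 8.31*p^2 - 6.48*p + 5.86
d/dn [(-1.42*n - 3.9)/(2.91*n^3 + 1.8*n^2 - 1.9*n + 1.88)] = (8.2644*n^3 + 36.603*n^2 + 14.04*n - 10.0796)/(8.4681*n^6 + 10.476*n^5 - 7.818*n^4 + 4.1016*n^3 + 10.378*n^2 - 7.144*n + 3.5344)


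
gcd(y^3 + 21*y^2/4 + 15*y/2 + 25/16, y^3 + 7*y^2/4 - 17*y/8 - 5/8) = y^2 + 11*y/4 + 5/8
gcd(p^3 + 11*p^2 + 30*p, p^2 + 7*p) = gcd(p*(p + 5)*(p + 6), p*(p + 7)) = p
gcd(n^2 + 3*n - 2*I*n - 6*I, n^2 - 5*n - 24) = n + 3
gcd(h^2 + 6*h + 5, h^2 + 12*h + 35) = h + 5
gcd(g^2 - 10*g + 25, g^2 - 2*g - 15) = g - 5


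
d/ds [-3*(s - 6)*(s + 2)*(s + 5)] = -9*s^2 - 6*s + 96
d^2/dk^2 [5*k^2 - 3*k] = 10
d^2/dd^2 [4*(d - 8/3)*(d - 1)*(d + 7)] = 24*d + 80/3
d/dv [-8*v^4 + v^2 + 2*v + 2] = -32*v^3 + 2*v + 2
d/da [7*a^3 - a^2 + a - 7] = 21*a^2 - 2*a + 1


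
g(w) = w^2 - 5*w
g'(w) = 2*w - 5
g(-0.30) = 1.59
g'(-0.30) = -5.60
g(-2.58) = 19.56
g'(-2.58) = -10.16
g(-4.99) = 49.85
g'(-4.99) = -14.98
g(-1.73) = 11.64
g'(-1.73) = -8.46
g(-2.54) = 19.15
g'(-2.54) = -10.08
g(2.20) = -6.16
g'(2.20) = -0.60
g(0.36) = -1.67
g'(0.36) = -4.28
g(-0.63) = 3.55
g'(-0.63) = -6.26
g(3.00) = -6.00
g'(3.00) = 1.00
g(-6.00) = 66.00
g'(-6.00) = -17.00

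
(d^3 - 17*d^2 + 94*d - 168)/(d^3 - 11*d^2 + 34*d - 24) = (d - 7)/(d - 1)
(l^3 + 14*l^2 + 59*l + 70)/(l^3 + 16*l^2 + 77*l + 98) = (l + 5)/(l + 7)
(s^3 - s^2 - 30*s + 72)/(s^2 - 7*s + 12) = s + 6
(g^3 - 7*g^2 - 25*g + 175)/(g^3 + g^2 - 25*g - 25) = (g - 7)/(g + 1)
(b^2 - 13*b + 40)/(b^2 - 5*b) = (b - 8)/b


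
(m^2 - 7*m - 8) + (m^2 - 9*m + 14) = 2*m^2 - 16*m + 6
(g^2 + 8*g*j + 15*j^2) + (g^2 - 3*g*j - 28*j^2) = 2*g^2 + 5*g*j - 13*j^2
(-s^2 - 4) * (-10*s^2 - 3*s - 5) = 10*s^4 + 3*s^3 + 45*s^2 + 12*s + 20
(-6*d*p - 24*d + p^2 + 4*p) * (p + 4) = -6*d*p^2 - 48*d*p - 96*d + p^3 + 8*p^2 + 16*p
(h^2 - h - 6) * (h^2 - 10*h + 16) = h^4 - 11*h^3 + 20*h^2 + 44*h - 96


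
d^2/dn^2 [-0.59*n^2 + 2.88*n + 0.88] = -1.18000000000000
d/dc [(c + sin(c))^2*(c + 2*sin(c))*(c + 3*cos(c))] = (c + sin(c))*(-(c + sin(c))*(c + 2*sin(c))*(3*sin(c) - 1) + (c + sin(c))*(c + 3*cos(c))*(2*cos(c) + 1) + 2*(c + 2*sin(c))*(c + 3*cos(c))*(cos(c) + 1))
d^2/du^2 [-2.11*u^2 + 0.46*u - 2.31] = -4.22000000000000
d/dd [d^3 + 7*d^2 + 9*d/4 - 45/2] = 3*d^2 + 14*d + 9/4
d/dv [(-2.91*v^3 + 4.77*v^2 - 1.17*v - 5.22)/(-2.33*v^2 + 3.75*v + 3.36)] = (6.7803*v^4 - 21.825*v^3 - 14.1714*v^2 + 7.7292*v + 15.6438)/(5.4289*v^4 - 17.475*v^3 - 1.5951*v^2 + 25.2*v + 11.2896)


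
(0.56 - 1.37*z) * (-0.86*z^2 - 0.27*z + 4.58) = 1.1782*z^3 - 0.1117*z^2 - 6.4258*z + 2.5648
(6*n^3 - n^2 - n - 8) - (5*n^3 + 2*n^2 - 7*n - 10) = n^3 - 3*n^2 + 6*n + 2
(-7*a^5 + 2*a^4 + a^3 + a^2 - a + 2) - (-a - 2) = -7*a^5 + 2*a^4 + a^3 + a^2 + 4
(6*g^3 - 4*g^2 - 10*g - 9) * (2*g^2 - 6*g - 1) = 12*g^5 - 44*g^4 - 2*g^3 + 46*g^2 + 64*g + 9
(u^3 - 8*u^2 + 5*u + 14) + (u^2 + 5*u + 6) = u^3 - 7*u^2 + 10*u + 20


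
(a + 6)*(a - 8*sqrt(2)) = a^2 - 8*sqrt(2)*a + 6*a - 48*sqrt(2)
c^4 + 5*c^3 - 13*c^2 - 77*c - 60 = (c - 4)*(c + 1)*(c + 3)*(c + 5)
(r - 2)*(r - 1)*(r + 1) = r^3 - 2*r^2 - r + 2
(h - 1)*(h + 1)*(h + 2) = h^3 + 2*h^2 - h - 2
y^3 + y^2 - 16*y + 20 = (y - 2)^2*(y + 5)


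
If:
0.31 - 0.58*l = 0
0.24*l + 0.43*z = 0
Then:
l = 0.53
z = -0.30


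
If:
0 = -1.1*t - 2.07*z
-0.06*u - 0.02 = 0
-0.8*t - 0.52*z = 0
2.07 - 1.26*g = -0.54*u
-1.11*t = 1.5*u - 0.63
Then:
No Solution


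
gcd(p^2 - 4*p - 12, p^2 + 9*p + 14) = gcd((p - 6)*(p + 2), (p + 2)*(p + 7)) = p + 2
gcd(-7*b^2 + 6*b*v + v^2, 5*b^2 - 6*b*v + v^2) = -b + v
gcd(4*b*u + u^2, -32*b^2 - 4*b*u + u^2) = 4*b + u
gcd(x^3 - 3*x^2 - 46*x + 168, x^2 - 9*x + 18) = x - 6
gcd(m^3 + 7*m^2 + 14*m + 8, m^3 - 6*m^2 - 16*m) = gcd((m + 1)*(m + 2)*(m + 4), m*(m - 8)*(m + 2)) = m + 2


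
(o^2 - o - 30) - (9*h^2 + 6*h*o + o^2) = -9*h^2 - 6*h*o - o - 30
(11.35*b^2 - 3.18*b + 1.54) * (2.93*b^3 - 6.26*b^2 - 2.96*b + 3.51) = 33.2555*b^5 - 80.3684*b^4 - 9.177*b^3 + 39.6109*b^2 - 15.7202*b + 5.4054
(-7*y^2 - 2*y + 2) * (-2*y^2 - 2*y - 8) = 14*y^4 + 18*y^3 + 56*y^2 + 12*y - 16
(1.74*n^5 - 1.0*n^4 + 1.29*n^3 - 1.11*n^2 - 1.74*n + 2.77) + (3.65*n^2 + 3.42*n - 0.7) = 1.74*n^5 - 1.0*n^4 + 1.29*n^3 + 2.54*n^2 + 1.68*n + 2.07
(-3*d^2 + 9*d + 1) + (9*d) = -3*d^2 + 18*d + 1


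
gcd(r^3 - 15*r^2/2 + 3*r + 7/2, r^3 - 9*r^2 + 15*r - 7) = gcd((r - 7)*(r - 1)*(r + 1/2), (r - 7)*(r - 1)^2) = r^2 - 8*r + 7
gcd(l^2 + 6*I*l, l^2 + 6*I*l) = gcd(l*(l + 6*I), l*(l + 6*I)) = l^2 + 6*I*l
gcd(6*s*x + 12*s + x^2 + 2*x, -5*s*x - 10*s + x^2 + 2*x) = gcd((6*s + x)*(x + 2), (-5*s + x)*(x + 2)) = x + 2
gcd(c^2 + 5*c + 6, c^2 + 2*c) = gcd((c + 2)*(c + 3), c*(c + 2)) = c + 2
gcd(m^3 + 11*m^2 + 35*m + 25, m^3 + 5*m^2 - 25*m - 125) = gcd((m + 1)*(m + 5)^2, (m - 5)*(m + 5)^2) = m^2 + 10*m + 25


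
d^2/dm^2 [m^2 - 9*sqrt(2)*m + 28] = 2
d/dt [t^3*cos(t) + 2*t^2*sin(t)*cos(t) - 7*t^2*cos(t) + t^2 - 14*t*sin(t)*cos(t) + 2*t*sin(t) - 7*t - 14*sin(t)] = -t^3*sin(t) + 7*t^2*sin(t) + 3*t^2*cos(t) + 2*t^2*cos(2*t) + 2*t*sin(2*t) - 12*t*cos(t) - 14*t*cos(2*t) + 2*t + 2*sin(t) - 7*sin(2*t) - 14*cos(t) - 7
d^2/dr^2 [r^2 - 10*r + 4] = 2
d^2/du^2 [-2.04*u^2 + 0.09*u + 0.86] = -4.08000000000000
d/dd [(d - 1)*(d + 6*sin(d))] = d + (d - 1)*(6*cos(d) + 1) + 6*sin(d)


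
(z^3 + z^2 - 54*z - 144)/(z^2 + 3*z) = z - 2 - 48/z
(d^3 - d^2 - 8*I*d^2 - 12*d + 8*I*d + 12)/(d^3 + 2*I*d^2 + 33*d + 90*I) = (d^2 - d*(1 + 2*I) + 2*I)/(d^2 + 8*I*d - 15)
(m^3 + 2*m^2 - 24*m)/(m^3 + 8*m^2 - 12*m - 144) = m/(m + 6)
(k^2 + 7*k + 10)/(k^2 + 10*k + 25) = (k + 2)/(k + 5)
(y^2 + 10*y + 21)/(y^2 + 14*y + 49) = (y + 3)/(y + 7)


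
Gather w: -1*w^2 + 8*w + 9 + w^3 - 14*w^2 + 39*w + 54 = w^3 - 15*w^2 + 47*w + 63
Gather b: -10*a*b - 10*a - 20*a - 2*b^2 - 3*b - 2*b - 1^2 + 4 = -30*a - 2*b^2 + b*(-10*a - 5) + 3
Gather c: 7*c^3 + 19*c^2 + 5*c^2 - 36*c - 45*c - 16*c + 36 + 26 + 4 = 7*c^3 + 24*c^2 - 97*c + 66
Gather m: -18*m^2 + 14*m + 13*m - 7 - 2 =-18*m^2 + 27*m - 9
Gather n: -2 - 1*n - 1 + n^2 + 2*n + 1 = n^2 + n - 2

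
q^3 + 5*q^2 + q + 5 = (q + 5)*(q - I)*(q + I)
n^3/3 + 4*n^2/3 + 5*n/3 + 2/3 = (n/3 + 1/3)*(n + 1)*(n + 2)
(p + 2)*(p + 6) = p^2 + 8*p + 12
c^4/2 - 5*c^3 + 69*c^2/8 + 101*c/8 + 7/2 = (c/2 + 1/4)*(c - 7)*(c - 4)*(c + 1/2)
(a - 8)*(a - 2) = a^2 - 10*a + 16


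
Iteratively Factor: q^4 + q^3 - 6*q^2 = (q)*(q^3 + q^2 - 6*q) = q^2*(q^2 + q - 6) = q^2*(q + 3)*(q - 2)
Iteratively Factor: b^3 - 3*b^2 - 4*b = (b + 1)*(b^2 - 4*b) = (b - 4)*(b + 1)*(b)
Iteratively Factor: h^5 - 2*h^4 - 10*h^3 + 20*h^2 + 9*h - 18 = (h - 1)*(h^4 - h^3 - 11*h^2 + 9*h + 18) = (h - 1)*(h + 1)*(h^3 - 2*h^2 - 9*h + 18) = (h - 1)*(h + 1)*(h + 3)*(h^2 - 5*h + 6) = (h - 3)*(h - 1)*(h + 1)*(h + 3)*(h - 2)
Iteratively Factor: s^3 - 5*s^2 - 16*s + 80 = (s - 4)*(s^2 - s - 20) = (s - 5)*(s - 4)*(s + 4)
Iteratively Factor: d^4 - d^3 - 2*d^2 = (d + 1)*(d^3 - 2*d^2) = d*(d + 1)*(d^2 - 2*d) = d^2*(d + 1)*(d - 2)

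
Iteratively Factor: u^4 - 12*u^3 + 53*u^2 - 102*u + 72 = (u - 2)*(u^3 - 10*u^2 + 33*u - 36) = (u - 4)*(u - 2)*(u^2 - 6*u + 9) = (u - 4)*(u - 3)*(u - 2)*(u - 3)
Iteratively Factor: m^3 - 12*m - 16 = (m + 2)*(m^2 - 2*m - 8) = (m + 2)^2*(m - 4)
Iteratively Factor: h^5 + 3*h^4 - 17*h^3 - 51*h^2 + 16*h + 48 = (h + 1)*(h^4 + 2*h^3 - 19*h^2 - 32*h + 48) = (h - 4)*(h + 1)*(h^3 + 6*h^2 + 5*h - 12) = (h - 4)*(h - 1)*(h + 1)*(h^2 + 7*h + 12) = (h - 4)*(h - 1)*(h + 1)*(h + 3)*(h + 4)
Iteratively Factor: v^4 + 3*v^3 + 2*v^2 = (v + 2)*(v^3 + v^2) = v*(v + 2)*(v^2 + v) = v*(v + 1)*(v + 2)*(v)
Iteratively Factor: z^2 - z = (z)*(z - 1)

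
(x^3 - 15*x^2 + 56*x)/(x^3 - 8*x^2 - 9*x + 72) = x*(x - 7)/(x^2 - 9)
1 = 1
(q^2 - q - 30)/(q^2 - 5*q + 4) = (q^2 - q - 30)/(q^2 - 5*q + 4)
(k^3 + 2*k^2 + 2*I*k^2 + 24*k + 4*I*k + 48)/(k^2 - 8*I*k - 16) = (k^2 + k*(2 + 6*I) + 12*I)/(k - 4*I)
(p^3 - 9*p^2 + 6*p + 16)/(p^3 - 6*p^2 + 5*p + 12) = (p^2 - 10*p + 16)/(p^2 - 7*p + 12)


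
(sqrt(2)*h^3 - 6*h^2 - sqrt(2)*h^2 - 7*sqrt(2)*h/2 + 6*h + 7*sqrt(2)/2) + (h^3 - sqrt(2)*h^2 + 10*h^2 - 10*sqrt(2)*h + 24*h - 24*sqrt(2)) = h^3 + sqrt(2)*h^3 - 2*sqrt(2)*h^2 + 4*h^2 - 27*sqrt(2)*h/2 + 30*h - 41*sqrt(2)/2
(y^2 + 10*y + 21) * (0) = 0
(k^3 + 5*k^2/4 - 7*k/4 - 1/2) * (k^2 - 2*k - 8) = k^5 - 3*k^4/4 - 49*k^3/4 - 7*k^2 + 15*k + 4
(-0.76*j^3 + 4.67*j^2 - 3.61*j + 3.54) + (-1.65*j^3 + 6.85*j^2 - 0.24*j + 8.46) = -2.41*j^3 + 11.52*j^2 - 3.85*j + 12.0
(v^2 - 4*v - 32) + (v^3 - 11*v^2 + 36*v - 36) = v^3 - 10*v^2 + 32*v - 68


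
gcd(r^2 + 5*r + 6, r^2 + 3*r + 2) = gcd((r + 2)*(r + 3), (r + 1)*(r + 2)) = r + 2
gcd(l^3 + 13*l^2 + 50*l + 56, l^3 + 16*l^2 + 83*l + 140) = l^2 + 11*l + 28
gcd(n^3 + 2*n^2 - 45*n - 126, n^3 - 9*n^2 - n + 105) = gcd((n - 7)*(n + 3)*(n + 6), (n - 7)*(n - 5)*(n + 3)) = n^2 - 4*n - 21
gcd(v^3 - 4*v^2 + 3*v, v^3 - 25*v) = v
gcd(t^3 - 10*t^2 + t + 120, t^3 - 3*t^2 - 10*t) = t - 5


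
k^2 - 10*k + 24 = (k - 6)*(k - 4)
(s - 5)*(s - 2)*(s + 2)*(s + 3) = s^4 - 2*s^3 - 19*s^2 + 8*s + 60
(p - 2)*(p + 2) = p^2 - 4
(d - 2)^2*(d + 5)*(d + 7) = d^4 + 8*d^3 - 9*d^2 - 92*d + 140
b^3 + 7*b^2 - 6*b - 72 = (b - 3)*(b + 4)*(b + 6)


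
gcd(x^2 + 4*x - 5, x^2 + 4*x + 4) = 1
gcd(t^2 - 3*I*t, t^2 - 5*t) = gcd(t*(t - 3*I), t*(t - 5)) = t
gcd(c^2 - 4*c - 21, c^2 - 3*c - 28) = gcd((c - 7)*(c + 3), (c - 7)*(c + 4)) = c - 7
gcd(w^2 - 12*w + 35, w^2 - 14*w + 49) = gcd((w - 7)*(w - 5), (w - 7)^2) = w - 7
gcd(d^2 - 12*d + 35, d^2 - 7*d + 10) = d - 5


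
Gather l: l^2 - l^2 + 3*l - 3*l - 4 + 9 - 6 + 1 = 0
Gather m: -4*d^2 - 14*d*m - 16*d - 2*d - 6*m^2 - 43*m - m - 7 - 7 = -4*d^2 - 18*d - 6*m^2 + m*(-14*d - 44) - 14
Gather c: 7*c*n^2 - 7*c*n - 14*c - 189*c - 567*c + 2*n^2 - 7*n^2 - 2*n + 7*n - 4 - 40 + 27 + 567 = c*(7*n^2 - 7*n - 770) - 5*n^2 + 5*n + 550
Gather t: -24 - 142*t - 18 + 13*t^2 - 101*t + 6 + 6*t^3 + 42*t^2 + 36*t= 6*t^3 + 55*t^2 - 207*t - 36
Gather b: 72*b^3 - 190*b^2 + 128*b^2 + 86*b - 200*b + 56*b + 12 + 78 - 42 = 72*b^3 - 62*b^2 - 58*b + 48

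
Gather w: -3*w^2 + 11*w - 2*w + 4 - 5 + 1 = -3*w^2 + 9*w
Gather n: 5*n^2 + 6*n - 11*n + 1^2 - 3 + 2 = 5*n^2 - 5*n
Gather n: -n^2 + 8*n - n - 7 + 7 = -n^2 + 7*n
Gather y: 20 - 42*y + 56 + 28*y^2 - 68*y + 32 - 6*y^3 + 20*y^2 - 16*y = -6*y^3 + 48*y^2 - 126*y + 108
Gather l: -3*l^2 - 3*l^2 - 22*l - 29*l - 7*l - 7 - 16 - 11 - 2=-6*l^2 - 58*l - 36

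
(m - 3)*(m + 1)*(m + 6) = m^3 + 4*m^2 - 15*m - 18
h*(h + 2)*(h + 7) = h^3 + 9*h^2 + 14*h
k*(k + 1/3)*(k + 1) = k^3 + 4*k^2/3 + k/3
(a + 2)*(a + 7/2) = a^2 + 11*a/2 + 7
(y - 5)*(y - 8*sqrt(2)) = y^2 - 8*sqrt(2)*y - 5*y + 40*sqrt(2)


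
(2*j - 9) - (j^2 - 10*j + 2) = -j^2 + 12*j - 11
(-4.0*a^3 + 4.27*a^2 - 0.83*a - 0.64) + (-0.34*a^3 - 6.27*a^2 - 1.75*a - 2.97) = -4.34*a^3 - 2.0*a^2 - 2.58*a - 3.61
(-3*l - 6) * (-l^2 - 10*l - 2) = 3*l^3 + 36*l^2 + 66*l + 12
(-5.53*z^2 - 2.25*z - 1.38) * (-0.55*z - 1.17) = 3.0415*z^3 + 7.7076*z^2 + 3.3915*z + 1.6146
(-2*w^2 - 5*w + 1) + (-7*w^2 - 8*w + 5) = -9*w^2 - 13*w + 6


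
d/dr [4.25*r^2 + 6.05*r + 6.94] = 8.5*r + 6.05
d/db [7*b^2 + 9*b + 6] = 14*b + 9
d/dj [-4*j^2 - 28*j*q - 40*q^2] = -8*j - 28*q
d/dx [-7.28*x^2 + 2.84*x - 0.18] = 2.84 - 14.56*x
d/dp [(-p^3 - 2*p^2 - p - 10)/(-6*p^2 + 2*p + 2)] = (3*p^4 - 2*p^3 - 8*p^2 - 64*p + 9)/(2*(9*p^4 - 6*p^3 - 5*p^2 + 2*p + 1))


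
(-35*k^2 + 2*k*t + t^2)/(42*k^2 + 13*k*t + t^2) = (-5*k + t)/(6*k + t)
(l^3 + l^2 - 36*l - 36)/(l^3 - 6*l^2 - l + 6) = (l + 6)/(l - 1)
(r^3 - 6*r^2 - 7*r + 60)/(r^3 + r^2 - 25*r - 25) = (r^2 - r - 12)/(r^2 + 6*r + 5)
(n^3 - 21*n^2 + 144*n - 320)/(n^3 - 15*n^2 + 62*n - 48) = (n^2 - 13*n + 40)/(n^2 - 7*n + 6)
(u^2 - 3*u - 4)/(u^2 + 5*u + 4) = (u - 4)/(u + 4)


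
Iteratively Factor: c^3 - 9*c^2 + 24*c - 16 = (c - 4)*(c^2 - 5*c + 4) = (c - 4)^2*(c - 1)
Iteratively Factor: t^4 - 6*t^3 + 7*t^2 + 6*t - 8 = (t - 2)*(t^3 - 4*t^2 - t + 4) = (t - 2)*(t + 1)*(t^2 - 5*t + 4) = (t - 4)*(t - 2)*(t + 1)*(t - 1)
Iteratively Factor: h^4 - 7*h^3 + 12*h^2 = (h)*(h^3 - 7*h^2 + 12*h) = h*(h - 3)*(h^2 - 4*h) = h^2*(h - 3)*(h - 4)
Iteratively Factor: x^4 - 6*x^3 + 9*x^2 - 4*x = (x - 1)*(x^3 - 5*x^2 + 4*x) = x*(x - 1)*(x^2 - 5*x + 4) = x*(x - 1)^2*(x - 4)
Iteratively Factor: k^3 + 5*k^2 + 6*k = (k)*(k^2 + 5*k + 6) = k*(k + 3)*(k + 2)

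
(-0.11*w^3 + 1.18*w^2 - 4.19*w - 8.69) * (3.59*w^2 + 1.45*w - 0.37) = -0.3949*w^5 + 4.0767*w^4 - 13.2904*w^3 - 37.7092*w^2 - 11.0502*w + 3.2153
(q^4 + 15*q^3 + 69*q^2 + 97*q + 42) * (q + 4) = q^5 + 19*q^4 + 129*q^3 + 373*q^2 + 430*q + 168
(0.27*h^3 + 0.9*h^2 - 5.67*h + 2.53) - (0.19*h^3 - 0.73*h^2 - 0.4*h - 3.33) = 0.08*h^3 + 1.63*h^2 - 5.27*h + 5.86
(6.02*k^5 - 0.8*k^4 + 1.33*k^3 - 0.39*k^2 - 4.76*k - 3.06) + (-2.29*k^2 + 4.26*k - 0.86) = 6.02*k^5 - 0.8*k^4 + 1.33*k^3 - 2.68*k^2 - 0.5*k - 3.92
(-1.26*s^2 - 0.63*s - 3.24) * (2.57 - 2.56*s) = 3.2256*s^3 - 1.6254*s^2 + 6.6753*s - 8.3268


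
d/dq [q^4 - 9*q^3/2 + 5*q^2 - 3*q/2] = 4*q^3 - 27*q^2/2 + 10*q - 3/2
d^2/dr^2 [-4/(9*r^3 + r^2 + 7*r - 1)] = 8*((27*r + 1)*(9*r^3 + r^2 + 7*r - 1) - (27*r^2 + 2*r + 7)^2)/(9*r^3 + r^2 + 7*r - 1)^3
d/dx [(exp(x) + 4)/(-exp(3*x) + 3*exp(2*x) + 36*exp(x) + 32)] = (2*exp(x) - 7)*exp(x)/(exp(4*x) - 14*exp(3*x) + 33*exp(2*x) + 112*exp(x) + 64)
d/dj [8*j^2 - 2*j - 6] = 16*j - 2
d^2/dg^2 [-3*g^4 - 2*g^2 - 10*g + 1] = -36*g^2 - 4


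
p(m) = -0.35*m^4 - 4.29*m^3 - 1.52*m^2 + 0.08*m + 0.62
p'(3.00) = -162.67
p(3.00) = -157.00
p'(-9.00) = 5.57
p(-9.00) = 707.84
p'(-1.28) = -14.18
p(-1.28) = 6.08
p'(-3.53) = -87.98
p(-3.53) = 115.76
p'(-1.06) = -9.49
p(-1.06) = 3.49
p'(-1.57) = -21.45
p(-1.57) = 11.22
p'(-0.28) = -0.05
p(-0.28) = 0.57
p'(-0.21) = 0.16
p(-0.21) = 0.58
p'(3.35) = -207.17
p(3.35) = -221.53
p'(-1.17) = -11.74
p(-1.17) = 4.66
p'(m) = -1.4*m^3 - 12.87*m^2 - 3.04*m + 0.08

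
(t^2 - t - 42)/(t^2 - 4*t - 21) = (t + 6)/(t + 3)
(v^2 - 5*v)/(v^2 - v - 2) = v*(5 - v)/(-v^2 + v + 2)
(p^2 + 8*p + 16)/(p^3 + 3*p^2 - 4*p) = (p + 4)/(p*(p - 1))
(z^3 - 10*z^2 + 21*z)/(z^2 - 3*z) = z - 7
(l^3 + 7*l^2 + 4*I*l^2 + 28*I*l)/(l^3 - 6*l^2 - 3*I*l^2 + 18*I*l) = (l^2 + l*(7 + 4*I) + 28*I)/(l^2 - 3*l*(2 + I) + 18*I)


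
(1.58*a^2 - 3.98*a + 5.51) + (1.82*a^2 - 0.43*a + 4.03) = 3.4*a^2 - 4.41*a + 9.54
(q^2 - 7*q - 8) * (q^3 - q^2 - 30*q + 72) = q^5 - 8*q^4 - 31*q^3 + 290*q^2 - 264*q - 576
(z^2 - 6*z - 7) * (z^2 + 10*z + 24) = z^4 + 4*z^3 - 43*z^2 - 214*z - 168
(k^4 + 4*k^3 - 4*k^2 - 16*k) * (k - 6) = k^5 - 2*k^4 - 28*k^3 + 8*k^2 + 96*k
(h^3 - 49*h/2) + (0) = h^3 - 49*h/2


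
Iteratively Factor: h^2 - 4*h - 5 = (h - 5)*(h + 1)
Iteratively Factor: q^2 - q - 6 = (q - 3)*(q + 2)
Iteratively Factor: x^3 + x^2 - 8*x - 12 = (x + 2)*(x^2 - x - 6) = (x + 2)^2*(x - 3)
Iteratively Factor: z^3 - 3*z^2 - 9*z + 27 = (z + 3)*(z^2 - 6*z + 9) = (z - 3)*(z + 3)*(z - 3)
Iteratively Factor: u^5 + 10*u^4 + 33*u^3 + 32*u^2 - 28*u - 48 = (u + 3)*(u^4 + 7*u^3 + 12*u^2 - 4*u - 16) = (u + 2)*(u + 3)*(u^3 + 5*u^2 + 2*u - 8) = (u + 2)^2*(u + 3)*(u^2 + 3*u - 4) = (u + 2)^2*(u + 3)*(u + 4)*(u - 1)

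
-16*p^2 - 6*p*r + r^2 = (-8*p + r)*(2*p + r)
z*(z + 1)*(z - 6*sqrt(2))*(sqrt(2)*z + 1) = sqrt(2)*z^4 - 11*z^3 + sqrt(2)*z^3 - 11*z^2 - 6*sqrt(2)*z^2 - 6*sqrt(2)*z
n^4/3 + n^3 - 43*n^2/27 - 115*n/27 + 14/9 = (n/3 + 1)*(n - 2)*(n - 1/3)*(n + 7/3)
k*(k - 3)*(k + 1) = k^3 - 2*k^2 - 3*k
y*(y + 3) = y^2 + 3*y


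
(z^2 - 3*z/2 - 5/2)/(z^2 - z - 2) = (z - 5/2)/(z - 2)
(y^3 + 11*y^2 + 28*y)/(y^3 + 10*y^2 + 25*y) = (y^2 + 11*y + 28)/(y^2 + 10*y + 25)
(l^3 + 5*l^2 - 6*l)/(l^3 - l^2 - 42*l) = (l - 1)/(l - 7)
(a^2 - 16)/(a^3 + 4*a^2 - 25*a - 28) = (a + 4)/(a^2 + 8*a + 7)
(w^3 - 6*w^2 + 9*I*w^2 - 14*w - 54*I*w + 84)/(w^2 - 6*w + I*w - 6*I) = (w^2 + 9*I*w - 14)/(w + I)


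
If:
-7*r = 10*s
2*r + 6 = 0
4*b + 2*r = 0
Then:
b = 3/2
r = -3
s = 21/10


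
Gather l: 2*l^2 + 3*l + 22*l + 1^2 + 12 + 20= 2*l^2 + 25*l + 33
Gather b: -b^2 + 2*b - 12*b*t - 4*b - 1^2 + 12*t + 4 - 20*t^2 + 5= -b^2 + b*(-12*t - 2) - 20*t^2 + 12*t + 8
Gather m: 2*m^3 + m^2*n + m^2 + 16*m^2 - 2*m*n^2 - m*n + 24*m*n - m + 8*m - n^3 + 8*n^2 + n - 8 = 2*m^3 + m^2*(n + 17) + m*(-2*n^2 + 23*n + 7) - n^3 + 8*n^2 + n - 8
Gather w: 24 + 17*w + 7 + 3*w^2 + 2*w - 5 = 3*w^2 + 19*w + 26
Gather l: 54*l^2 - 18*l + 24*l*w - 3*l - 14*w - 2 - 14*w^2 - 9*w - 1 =54*l^2 + l*(24*w - 21) - 14*w^2 - 23*w - 3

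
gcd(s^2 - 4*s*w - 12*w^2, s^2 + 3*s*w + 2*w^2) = s + 2*w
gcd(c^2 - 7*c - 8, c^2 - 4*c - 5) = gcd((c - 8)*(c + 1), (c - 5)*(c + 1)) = c + 1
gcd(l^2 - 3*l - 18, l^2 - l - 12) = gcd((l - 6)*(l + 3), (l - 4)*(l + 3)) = l + 3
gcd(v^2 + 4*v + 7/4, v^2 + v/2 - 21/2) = v + 7/2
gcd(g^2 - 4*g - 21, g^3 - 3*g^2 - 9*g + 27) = g + 3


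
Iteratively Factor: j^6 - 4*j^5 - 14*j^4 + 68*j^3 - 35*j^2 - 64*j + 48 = (j - 3)*(j^5 - j^4 - 17*j^3 + 17*j^2 + 16*j - 16) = (j - 3)*(j + 1)*(j^4 - 2*j^3 - 15*j^2 + 32*j - 16) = (j - 4)*(j - 3)*(j + 1)*(j^3 + 2*j^2 - 7*j + 4) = (j - 4)*(j - 3)*(j - 1)*(j + 1)*(j^2 + 3*j - 4) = (j - 4)*(j - 3)*(j - 1)^2*(j + 1)*(j + 4)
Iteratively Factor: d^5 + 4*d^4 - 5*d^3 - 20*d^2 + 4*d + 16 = (d + 1)*(d^4 + 3*d^3 - 8*d^2 - 12*d + 16) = (d - 2)*(d + 1)*(d^3 + 5*d^2 + 2*d - 8) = (d - 2)*(d - 1)*(d + 1)*(d^2 + 6*d + 8) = (d - 2)*(d - 1)*(d + 1)*(d + 2)*(d + 4)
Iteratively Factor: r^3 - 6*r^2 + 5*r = (r)*(r^2 - 6*r + 5) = r*(r - 5)*(r - 1)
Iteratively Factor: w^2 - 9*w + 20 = (w - 5)*(w - 4)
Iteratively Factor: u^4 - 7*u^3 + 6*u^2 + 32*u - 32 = (u - 4)*(u^3 - 3*u^2 - 6*u + 8) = (u - 4)*(u + 2)*(u^2 - 5*u + 4) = (u - 4)*(u - 1)*(u + 2)*(u - 4)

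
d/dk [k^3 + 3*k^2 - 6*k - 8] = 3*k^2 + 6*k - 6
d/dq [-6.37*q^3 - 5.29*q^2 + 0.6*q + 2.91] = -19.11*q^2 - 10.58*q + 0.6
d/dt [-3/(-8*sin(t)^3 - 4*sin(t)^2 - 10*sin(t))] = 3*(-4*sin(t) + 6*cos(2*t) - 11)*cos(t)/(2*(4*sin(t)^2 + 2*sin(t) + 5)^2*sin(t)^2)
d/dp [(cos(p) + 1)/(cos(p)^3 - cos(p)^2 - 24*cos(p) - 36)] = 2*(-sin(p)^2*cos(p) - sin(p)^2 + 7)*sin(p)/(-cos(p)^3 + cos(p)^2 + 24*cos(p) + 36)^2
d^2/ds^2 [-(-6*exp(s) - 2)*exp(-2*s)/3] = 2*(3*exp(s) + 4)*exp(-2*s)/3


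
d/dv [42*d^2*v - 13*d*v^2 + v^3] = 42*d^2 - 26*d*v + 3*v^2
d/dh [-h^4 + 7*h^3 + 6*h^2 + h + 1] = -4*h^3 + 21*h^2 + 12*h + 1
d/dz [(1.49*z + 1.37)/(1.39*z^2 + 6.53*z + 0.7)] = (2.0711*z^2 + 9.7297*z - (1.49*z + 1.37)*(2.78*z + 6.53) + 1.043)/(1.39*z^2 + 6.53*z + 0.7)^2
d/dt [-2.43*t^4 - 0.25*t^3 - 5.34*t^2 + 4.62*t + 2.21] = -9.72*t^3 - 0.75*t^2 - 10.68*t + 4.62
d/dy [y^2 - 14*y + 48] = 2*y - 14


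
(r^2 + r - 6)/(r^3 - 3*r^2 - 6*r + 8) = (r^2 + r - 6)/(r^3 - 3*r^2 - 6*r + 8)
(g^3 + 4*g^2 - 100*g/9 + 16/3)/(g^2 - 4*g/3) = g + 16/3 - 4/g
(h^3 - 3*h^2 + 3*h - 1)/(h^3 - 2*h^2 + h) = (h - 1)/h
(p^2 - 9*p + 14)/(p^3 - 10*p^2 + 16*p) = (p - 7)/(p*(p - 8))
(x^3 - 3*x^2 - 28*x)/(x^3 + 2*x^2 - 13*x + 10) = x*(x^2 - 3*x - 28)/(x^3 + 2*x^2 - 13*x + 10)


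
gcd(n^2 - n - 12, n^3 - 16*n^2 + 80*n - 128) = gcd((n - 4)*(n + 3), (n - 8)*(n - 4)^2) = n - 4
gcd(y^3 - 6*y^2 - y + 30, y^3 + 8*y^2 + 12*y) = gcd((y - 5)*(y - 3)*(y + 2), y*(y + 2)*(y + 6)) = y + 2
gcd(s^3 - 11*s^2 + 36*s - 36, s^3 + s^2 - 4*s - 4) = s - 2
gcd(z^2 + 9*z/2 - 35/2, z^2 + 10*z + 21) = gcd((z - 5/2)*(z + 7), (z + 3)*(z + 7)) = z + 7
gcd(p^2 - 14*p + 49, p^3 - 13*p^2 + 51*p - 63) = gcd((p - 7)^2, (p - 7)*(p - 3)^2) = p - 7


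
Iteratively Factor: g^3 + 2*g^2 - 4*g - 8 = (g - 2)*(g^2 + 4*g + 4) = (g - 2)*(g + 2)*(g + 2)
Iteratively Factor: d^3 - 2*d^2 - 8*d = (d + 2)*(d^2 - 4*d) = (d - 4)*(d + 2)*(d)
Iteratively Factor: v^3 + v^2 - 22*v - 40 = (v + 2)*(v^2 - v - 20) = (v + 2)*(v + 4)*(v - 5)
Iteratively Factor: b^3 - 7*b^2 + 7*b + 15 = (b + 1)*(b^2 - 8*b + 15) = (b - 3)*(b + 1)*(b - 5)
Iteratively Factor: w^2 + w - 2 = (w - 1)*(w + 2)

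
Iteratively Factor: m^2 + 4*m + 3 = (m + 1)*(m + 3)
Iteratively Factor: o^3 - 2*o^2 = (o)*(o^2 - 2*o) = o*(o - 2)*(o)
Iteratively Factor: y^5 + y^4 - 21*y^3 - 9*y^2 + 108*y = (y + 4)*(y^4 - 3*y^3 - 9*y^2 + 27*y) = y*(y + 4)*(y^3 - 3*y^2 - 9*y + 27) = y*(y - 3)*(y + 4)*(y^2 - 9) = y*(y - 3)*(y + 3)*(y + 4)*(y - 3)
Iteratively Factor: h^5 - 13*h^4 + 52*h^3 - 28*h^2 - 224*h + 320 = (h - 2)*(h^4 - 11*h^3 + 30*h^2 + 32*h - 160) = (h - 5)*(h - 2)*(h^3 - 6*h^2 + 32) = (h - 5)*(h - 2)*(h + 2)*(h^2 - 8*h + 16) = (h - 5)*(h - 4)*(h - 2)*(h + 2)*(h - 4)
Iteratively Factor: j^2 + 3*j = (j)*(j + 3)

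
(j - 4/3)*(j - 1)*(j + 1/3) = j^3 - 2*j^2 + 5*j/9 + 4/9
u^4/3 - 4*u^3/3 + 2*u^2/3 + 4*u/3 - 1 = (u/3 + 1/3)*(u - 3)*(u - 1)^2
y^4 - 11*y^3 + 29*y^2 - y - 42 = (y - 7)*(y - 3)*(y - 2)*(y + 1)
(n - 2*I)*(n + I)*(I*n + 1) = I*n^3 + 2*n^2 + I*n + 2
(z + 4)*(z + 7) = z^2 + 11*z + 28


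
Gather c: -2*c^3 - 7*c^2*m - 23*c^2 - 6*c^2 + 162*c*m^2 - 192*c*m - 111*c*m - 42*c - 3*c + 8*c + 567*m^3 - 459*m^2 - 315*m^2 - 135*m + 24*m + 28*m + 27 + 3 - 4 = -2*c^3 + c^2*(-7*m - 29) + c*(162*m^2 - 303*m - 37) + 567*m^3 - 774*m^2 - 83*m + 26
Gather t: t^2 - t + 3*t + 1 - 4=t^2 + 2*t - 3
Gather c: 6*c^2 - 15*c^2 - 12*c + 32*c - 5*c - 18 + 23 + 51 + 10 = -9*c^2 + 15*c + 66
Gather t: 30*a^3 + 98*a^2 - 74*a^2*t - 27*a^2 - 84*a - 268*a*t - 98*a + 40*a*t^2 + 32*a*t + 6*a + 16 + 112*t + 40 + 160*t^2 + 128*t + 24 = 30*a^3 + 71*a^2 - 176*a + t^2*(40*a + 160) + t*(-74*a^2 - 236*a + 240) + 80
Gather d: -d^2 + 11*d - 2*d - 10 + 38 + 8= -d^2 + 9*d + 36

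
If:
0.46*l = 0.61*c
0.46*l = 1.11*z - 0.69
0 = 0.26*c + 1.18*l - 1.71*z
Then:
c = 1.20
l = 1.59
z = 1.28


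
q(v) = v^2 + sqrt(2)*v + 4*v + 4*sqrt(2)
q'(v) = 2*v + sqrt(2) + 4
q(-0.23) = 4.46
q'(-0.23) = 4.95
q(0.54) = 8.87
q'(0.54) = 6.49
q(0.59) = 9.20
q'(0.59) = 6.59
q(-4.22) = 0.62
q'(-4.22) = -3.03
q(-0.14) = 4.92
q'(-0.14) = 5.13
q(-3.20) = -1.43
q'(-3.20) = -0.99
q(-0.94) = 1.45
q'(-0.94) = 3.53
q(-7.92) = 25.50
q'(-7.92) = -10.43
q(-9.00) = 37.93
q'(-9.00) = -12.59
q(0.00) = 5.66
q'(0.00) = 5.41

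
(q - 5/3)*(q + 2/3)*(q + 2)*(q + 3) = q^4 + 4*q^3 - q^2/9 - 104*q/9 - 20/3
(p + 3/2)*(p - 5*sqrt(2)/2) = p^2 - 5*sqrt(2)*p/2 + 3*p/2 - 15*sqrt(2)/4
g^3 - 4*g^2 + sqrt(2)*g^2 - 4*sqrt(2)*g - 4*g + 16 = (g - 4)*(g - sqrt(2))*(g + 2*sqrt(2))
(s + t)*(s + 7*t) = s^2 + 8*s*t + 7*t^2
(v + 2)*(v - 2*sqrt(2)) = v^2 - 2*sqrt(2)*v + 2*v - 4*sqrt(2)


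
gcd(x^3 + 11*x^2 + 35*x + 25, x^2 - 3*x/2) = 1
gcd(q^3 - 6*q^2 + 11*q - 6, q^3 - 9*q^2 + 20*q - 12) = q^2 - 3*q + 2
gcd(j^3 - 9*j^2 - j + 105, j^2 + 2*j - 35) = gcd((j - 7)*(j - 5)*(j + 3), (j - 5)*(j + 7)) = j - 5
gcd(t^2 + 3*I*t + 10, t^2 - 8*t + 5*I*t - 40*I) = t + 5*I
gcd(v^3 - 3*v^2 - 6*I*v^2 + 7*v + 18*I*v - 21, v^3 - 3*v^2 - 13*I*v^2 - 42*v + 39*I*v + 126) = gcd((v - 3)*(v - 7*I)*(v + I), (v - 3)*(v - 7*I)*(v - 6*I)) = v^2 + v*(-3 - 7*I) + 21*I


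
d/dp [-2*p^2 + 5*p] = 5 - 4*p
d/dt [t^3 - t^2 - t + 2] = 3*t^2 - 2*t - 1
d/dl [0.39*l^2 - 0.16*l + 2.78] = 0.78*l - 0.16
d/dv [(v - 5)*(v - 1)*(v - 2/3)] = 3*v^2 - 40*v/3 + 9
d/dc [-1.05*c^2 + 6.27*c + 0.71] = 6.27 - 2.1*c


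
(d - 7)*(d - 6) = d^2 - 13*d + 42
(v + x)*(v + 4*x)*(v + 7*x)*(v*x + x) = v^4*x + 12*v^3*x^2 + v^3*x + 39*v^2*x^3 + 12*v^2*x^2 + 28*v*x^4 + 39*v*x^3 + 28*x^4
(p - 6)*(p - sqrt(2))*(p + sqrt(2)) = p^3 - 6*p^2 - 2*p + 12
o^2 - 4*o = o*(o - 4)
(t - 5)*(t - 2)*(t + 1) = t^3 - 6*t^2 + 3*t + 10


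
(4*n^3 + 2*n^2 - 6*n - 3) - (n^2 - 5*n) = 4*n^3 + n^2 - n - 3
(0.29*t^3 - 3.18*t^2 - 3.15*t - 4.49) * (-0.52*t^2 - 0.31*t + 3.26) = -0.1508*t^5 + 1.5637*t^4 + 3.5692*t^3 - 7.0555*t^2 - 8.8771*t - 14.6374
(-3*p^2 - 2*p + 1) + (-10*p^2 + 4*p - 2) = -13*p^2 + 2*p - 1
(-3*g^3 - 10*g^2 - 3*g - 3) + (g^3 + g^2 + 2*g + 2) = -2*g^3 - 9*g^2 - g - 1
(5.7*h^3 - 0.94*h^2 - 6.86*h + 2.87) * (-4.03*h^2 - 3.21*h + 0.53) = -22.971*h^5 - 14.5088*h^4 + 33.6842*h^3 + 9.9563*h^2 - 12.8485*h + 1.5211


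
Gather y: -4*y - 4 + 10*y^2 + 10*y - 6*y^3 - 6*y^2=-6*y^3 + 4*y^2 + 6*y - 4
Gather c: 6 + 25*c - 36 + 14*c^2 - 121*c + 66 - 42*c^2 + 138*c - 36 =-28*c^2 + 42*c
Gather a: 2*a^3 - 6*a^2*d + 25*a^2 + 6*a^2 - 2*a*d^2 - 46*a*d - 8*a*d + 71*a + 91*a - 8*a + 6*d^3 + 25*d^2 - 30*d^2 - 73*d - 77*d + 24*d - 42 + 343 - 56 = 2*a^3 + a^2*(31 - 6*d) + a*(-2*d^2 - 54*d + 154) + 6*d^3 - 5*d^2 - 126*d + 245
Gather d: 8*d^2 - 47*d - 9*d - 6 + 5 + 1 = 8*d^2 - 56*d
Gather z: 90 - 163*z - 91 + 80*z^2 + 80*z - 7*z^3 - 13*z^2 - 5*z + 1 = -7*z^3 + 67*z^2 - 88*z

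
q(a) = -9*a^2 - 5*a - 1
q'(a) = -18*a - 5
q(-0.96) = -4.49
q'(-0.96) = 12.28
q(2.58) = -73.81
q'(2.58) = -51.44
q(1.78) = -38.42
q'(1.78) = -37.04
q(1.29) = -22.43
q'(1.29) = -28.22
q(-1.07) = -5.95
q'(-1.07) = 14.26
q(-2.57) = -47.59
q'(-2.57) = 41.26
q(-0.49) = -0.71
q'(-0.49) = 3.82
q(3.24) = -111.68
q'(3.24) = -63.32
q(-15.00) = -1951.00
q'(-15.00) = 265.00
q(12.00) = -1357.00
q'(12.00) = -221.00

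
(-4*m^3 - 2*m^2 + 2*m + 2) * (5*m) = -20*m^4 - 10*m^3 + 10*m^2 + 10*m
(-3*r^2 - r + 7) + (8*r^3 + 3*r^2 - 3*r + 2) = 8*r^3 - 4*r + 9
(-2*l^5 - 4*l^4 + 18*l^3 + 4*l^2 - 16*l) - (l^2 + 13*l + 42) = -2*l^5 - 4*l^4 + 18*l^3 + 3*l^2 - 29*l - 42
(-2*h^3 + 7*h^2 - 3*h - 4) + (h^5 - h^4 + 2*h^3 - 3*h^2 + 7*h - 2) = h^5 - h^4 + 4*h^2 + 4*h - 6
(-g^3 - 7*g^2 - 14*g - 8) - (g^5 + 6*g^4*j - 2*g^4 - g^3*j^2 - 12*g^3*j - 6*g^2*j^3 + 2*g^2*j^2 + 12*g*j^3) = -g^5 - 6*g^4*j + 2*g^4 + g^3*j^2 + 12*g^3*j - g^3 + 6*g^2*j^3 - 2*g^2*j^2 - 7*g^2 - 12*g*j^3 - 14*g - 8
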